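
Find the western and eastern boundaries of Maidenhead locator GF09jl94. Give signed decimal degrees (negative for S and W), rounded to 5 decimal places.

Field G=6, F=5: +6·20° lon, +5·10° lat → SW at lon -60°, lat -40°.
Square 0, 9: +0·2° lon, +9·1° lat → SW at lon -60°, lat -31°.
Subsquare j=9, l=11: +9·0.0833333° lon, +11·0.0416667° lat → SW at lon -59.25°, lat -30.5417°.
Extended square 9, 4: +9·0.00833333° lon, +4·0.00416667° lat → SW at lon -59.175°, lat -30.525°.
Cell spans 0.00833333° lon × 0.00416667° lat.
west -59.17500, east -59.16667.

-59.17500, -59.16667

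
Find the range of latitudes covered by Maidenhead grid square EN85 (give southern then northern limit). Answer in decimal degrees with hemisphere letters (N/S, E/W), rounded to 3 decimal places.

Field E=4, N=13: +4·20° lon, +13·10° lat → SW at lon -100°, lat 40°.
Square 8, 5: +8·2° lon, +5·1° lat → SW at lon -84°, lat 45°.
Cell spans 2° lon × 1° lat.
south 45.000° N, north 46.000° N.

45.000° N, 46.000° N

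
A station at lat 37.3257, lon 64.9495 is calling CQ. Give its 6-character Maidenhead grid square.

MM27lh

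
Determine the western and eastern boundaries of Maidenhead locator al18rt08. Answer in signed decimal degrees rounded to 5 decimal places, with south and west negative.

-176.58333, -176.57500

Field A=0, L=11: +0·20° lon, +11·10° lat → SW at lon -180°, lat 20°.
Square 1, 8: +1·2° lon, +8·1° lat → SW at lon -178°, lat 28°.
Subsquare r=17, t=19: +17·0.0833333° lon, +19·0.0416667° lat → SW at lon -176.583°, lat 28.7917°.
Extended square 0, 8: +0·0.00833333° lon, +8·0.00416667° lat → SW at lon -176.583°, lat 28.825°.
Cell spans 0.00833333° lon × 0.00416667° lat.
west -176.58333, east -176.57500.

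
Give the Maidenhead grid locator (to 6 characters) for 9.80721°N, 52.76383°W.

GJ39ot

Offset from 180°W / 90°S: lon 127.2362°, lat 99.8072°.
Field: 127.2362/20 → 6 → G, 99.8072/10 → 9 → J; chars GJ.
Square: 7.2362/2 → 3, 9.8072/1 → 9; chars 39.
Subsquare: 1.2362/0.0833333 → 14 → o, 0.8072/0.0416667 → 19 → t; chars ot.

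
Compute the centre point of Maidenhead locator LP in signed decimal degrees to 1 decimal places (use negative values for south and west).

65.0, 50.0

Field L=11, P=15: +11·20° lon, +15·10° lat → SW at lon 40°, lat 60°.
Cell spans 20° lon × 10° lat. Centre is SW corner plus half of each.
latitude 65.0, longitude 50.0.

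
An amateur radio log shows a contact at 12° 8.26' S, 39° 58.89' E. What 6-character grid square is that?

KH97xu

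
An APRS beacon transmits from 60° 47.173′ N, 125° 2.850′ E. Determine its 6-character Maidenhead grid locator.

PP20ms

Add 180° to longitude and 90° to latitude: 305.0475, 150.7862.
Field: lon ⌊305.0475/20⌋ = 15 → P; lat ⌊150.7862/10⌋ = 15 → P.
Square: lon ⌊5.0475/2⌋ = 2; lat ⌊0.7862/1⌋ = 0.
Subsquare: lon ⌊1.0475/0.0833333⌋ = 12 → m; lat ⌊0.7862/0.0416667⌋ = 18 → s.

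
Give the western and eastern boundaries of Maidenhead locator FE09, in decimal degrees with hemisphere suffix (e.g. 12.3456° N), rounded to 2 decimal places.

80.00° W, 78.00° W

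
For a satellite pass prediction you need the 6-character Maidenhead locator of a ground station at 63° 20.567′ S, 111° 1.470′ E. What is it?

OC56mp

Shift to the Maidenhead origin (180°W, 90°S): lon 291.0245, lat 26.6572.
Field: lon ⌊291.0245/20⌋ = 14 → O; lat ⌊26.6572/10⌋ = 2 → C.
Square: lon ⌊11.0245/2⌋ = 5; lat ⌊6.6572/1⌋ = 6.
Subsquare: lon ⌊1.0245/0.0833333⌋ = 12 → m; lat ⌊0.6572/0.0416667⌋ = 15 → p.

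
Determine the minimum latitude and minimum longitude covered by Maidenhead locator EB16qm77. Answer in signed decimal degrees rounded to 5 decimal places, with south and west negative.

Field E=4, B=1: +4·20° lon, +1·10° lat → SW at lon -100°, lat -80°.
Square 1, 6: +1·2° lon, +6·1° lat → SW at lon -98°, lat -74°.
Subsquare q=16, m=12: +16·0.0833333° lon, +12·0.0416667° lat → SW at lon -96.6667°, lat -73.5°.
Extended square 7, 7: +7·0.00833333° lon, +7·0.00416667° lat → SW at lon -96.6083°, lat -73.4708°.
latitude -73.47083, longitude -96.60833.

-73.47083, -96.60833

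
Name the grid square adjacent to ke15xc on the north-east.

KE25ad

Longitude subsquare x = 23; +1 → 24, wraps to 0 = a, carry into square.
Longitude square 1; +1 → 2.
Latitude subsquare c = 2; +1 → 3 = d.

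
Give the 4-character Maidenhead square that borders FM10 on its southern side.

FL19

Latitude square 0; −1 → -1, wraps to 9, carry into field.
Latitude field M = 12; −1 → 11 = L.
The longitude characters are unchanged.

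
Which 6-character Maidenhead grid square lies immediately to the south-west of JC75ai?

Longitude subsquare a = 0; −1 → -1, wraps to 23 = x, carry into square.
Longitude square 7; −1 → 6.
Latitude subsquare i = 8; −1 → 7 = h.

JC65xh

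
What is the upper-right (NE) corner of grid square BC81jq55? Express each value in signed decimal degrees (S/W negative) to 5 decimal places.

-68.30833, -143.20000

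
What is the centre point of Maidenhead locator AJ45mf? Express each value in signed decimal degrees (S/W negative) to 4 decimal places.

Field A=0, J=9: +0·20° lon, +9·10° lat → SW at lon -180°, lat 0°.
Square 4, 5: +4·2° lon, +5·1° lat → SW at lon -172°, lat 5°.
Subsquare m=12, f=5: +12·0.0833333° lon, +5·0.0416667° lat → SW at lon -171°, lat 5.20833°.
Cell spans 0.0833333° lon × 0.0416667° lat. Centre is SW corner plus half of each.
latitude 5.2292, longitude -170.9583.

5.2292, -170.9583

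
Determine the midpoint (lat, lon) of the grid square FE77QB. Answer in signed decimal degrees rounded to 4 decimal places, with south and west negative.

-42.9375, -64.6250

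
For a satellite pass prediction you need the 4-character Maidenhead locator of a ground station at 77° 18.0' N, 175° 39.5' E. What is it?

RQ77

Shift to the Maidenhead origin (180°W, 90°S): lon 355.66, lat 167.30.
Field: lon ⌊355.66/20⌋ = 17 → R; lat ⌊167.30/10⌋ = 16 → Q.
Square: lon ⌊15.66/2⌋ = 7; lat ⌊7.30/1⌋ = 7.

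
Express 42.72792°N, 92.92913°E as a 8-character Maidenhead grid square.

Shift to the Maidenhead origin (180°W, 90°S): lon 272.92913, lat 132.72792.
Field (20°×10°, letters A–R): 272.92913/20 → 13 → N, 132.72792/10 → 13 → N; chars NN.
Square (2°×1°, digits 0–9): 12.92913/2 → 6, 2.72792/1 → 2; chars 62.
Subsquare (5′×2.5′, letters a–x): 0.92913/0.0833333 → 11 → l, 0.72792/0.0416667 → 17 → r; chars lr.
Extended square (30″×15″, digits 0–9): 0.01246/0.00833333 → 1, 0.01959/0.00416667 → 4; chars 14.

NN62lr14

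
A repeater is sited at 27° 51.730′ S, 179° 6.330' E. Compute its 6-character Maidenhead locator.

RG92nd

Add 180° to longitude and 90° to latitude: 359.1055, 62.1378.
Field: 359.1055/20 → 17 → R, 62.1378/10 → 6 → G; chars RG.
Square: 19.1055/2 → 9, 2.1378/1 → 2; chars 92.
Subsquare: 1.1055/0.0833333 → 13 → n, 0.1378/0.0416667 → 3 → d; chars nd.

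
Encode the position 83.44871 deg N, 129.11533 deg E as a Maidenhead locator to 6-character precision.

Offset from 180°W / 90°S: lon 309.1153°, lat 173.4487°.
Field: lon ⌊309.1153/20⌋ = 15 → P; lat ⌊173.4487/10⌋ = 17 → R.
Square: lon ⌊9.1153/2⌋ = 4; lat ⌊3.4487/1⌋ = 3.
Subsquare: lon ⌊1.1153/0.0833333⌋ = 13 → n; lat ⌊0.4487/0.0416667⌋ = 10 → k.

PR43nk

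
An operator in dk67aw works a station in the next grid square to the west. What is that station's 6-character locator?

DK57xw

Longitude subsquare a = 0; −1 → -1, wraps to 23 = x, carry into square.
Longitude square 6; −1 → 5.
The latitude characters are unchanged.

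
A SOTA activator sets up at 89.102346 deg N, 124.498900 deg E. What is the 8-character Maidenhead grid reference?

Offset from 180°W / 90°S: lon 304.49890°, lat 179.10235°.
Field: lon ⌊304.49890/20⌋ = 15 → P; lat ⌊179.10235/10⌋ = 17 → R.
Square: lon ⌊4.49890/2⌋ = 2; lat ⌊9.10235/1⌋ = 9.
Subsquare: lon ⌊0.49890/0.0833333⌋ = 5 → f; lat ⌊0.10235/0.0416667⌋ = 2 → c.
Extended square: lon ⌊0.08223/0.00833333⌋ = 9; lat ⌊0.01901/0.00416667⌋ = 4.

PR29fc94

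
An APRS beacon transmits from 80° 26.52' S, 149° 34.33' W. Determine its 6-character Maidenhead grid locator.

BA59fn

Add 180° to longitude and 90° to latitude: 30.4278, 9.5580.
Field: lon ⌊30.4278/20⌋ = 1 → B; lat ⌊9.5580/10⌋ = 0 → A.
Square: lon ⌊10.4278/2⌋ = 5; lat ⌊9.5580/1⌋ = 9.
Subsquare: lon ⌊0.4278/0.0833333⌋ = 5 → f; lat ⌊0.5580/0.0416667⌋ = 13 → n.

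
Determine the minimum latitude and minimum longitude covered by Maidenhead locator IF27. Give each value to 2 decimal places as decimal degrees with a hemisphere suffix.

33.00° S, 16.00° W

Field I=8, F=5: +8·20° lon, +5·10° lat → SW at lon -20°, lat -40°.
Square 2, 7: +2·2° lon, +7·1° lat → SW at lon -16°, lat -33°.
latitude 33.00° S, longitude 16.00° W.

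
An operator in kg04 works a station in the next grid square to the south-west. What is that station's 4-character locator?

Longitude square 0; −1 → -1, wraps to 9, carry into field.
Longitude field K = 10; −1 → 9 = J.
Latitude square 4; −1 → 3.

JG93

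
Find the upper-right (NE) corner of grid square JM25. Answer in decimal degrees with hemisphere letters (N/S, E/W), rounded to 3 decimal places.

36.000° N, 6.000° E

Field J=9, M=12: +9·20° lon, +12·10° lat → SW at lon 0°, lat 30°.
Square 2, 5: +2·2° lon, +5·1° lat → SW at lon 4°, lat 35°.
Cell spans 2° lon × 1° lat. NE corner is SW corner plus one full cell.
latitude 36.000° N, longitude 6.000° E.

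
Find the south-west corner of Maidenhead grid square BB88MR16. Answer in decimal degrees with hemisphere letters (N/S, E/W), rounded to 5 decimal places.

Field B=1, B=1: +1·20° lon, +1·10° lat → SW at lon -160°, lat -80°.
Square 8, 8: +8·2° lon, +8·1° lat → SW at lon -144°, lat -72°.
Subsquare m=12, r=17: +12·0.0833333° lon, +17·0.0416667° lat → SW at lon -143°, lat -71.2917°.
Extended square 1, 6: +1·0.00833333° lon, +6·0.00416667° lat → SW at lon -142.992°, lat -71.2667°.
latitude 71.26667° S, longitude 142.99167° W.

71.26667° S, 142.99167° W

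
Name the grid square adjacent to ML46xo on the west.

ML46wo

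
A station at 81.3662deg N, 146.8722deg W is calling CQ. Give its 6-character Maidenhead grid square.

Offset from 180°W / 90°S: lon 33.1278°, lat 171.3662°.
Field (20°×10°, letters A–R): 33.1278/20 → 1 → B, 171.3662/10 → 17 → R; chars BR.
Square (2°×1°, digits 0–9): 13.1278/2 → 6, 1.3662/1 → 1; chars 61.
Subsquare (5′×2.5′, letters a–x): 1.1278/0.0833333 → 13 → n, 0.3662/0.0416667 → 8 → i; chars ni.

BR61ni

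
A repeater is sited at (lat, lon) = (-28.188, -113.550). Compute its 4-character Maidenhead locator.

DG31

Add 180° to longitude and 90° to latitude: 66.45, 61.81.
Field: 66.45/20 → 3 → D, 61.81/10 → 6 → G; chars DG.
Square: 6.45/2 → 3, 1.81/1 → 1; chars 31.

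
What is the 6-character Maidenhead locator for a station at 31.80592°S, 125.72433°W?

CF78de

Add 180° to longitude and 90° to latitude: 54.2757, 58.1941.
Field: 54.2757/20 → 2 → C, 58.1941/10 → 5 → F; chars CF.
Square: 14.2757/2 → 7, 8.1941/1 → 8; chars 78.
Subsquare: 0.2757/0.0833333 → 3 → d, 0.1941/0.0416667 → 4 → e; chars de.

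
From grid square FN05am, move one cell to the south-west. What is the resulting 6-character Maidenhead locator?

EN95xl

Longitude subsquare a = 0; −1 → -1, wraps to 23 = x, carry into square.
Longitude square 0; −1 → -1, wraps to 9, carry into field.
Longitude field F = 5; −1 → 4 = E.
Latitude subsquare m = 12; −1 → 11 = l.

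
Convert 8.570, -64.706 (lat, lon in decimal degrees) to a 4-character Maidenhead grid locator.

FJ78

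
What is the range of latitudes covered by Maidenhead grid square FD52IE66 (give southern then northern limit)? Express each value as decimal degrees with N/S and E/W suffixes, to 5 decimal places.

Field F=5, D=3: +5·20° lon, +3·10° lat → SW at lon -80°, lat -60°.
Square 5, 2: +5·2° lon, +2·1° lat → SW at lon -70°, lat -58°.
Subsquare i=8, e=4: +8·0.0833333° lon, +4·0.0416667° lat → SW at lon -69.3333°, lat -57.8333°.
Extended square 6, 6: +6·0.00833333° lon, +6·0.00416667° lat → SW at lon -69.2833°, lat -57.8083°.
Cell spans 0.00833333° lon × 0.00416667° lat.
south 57.80833° S, north 57.80417° S.

57.80833° S, 57.80417° S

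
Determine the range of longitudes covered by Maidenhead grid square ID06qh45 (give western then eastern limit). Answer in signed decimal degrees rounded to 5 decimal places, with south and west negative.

Field I=8, D=3: +8·20° lon, +3·10° lat → SW at lon -20°, lat -60°.
Square 0, 6: +0·2° lon, +6·1° lat → SW at lon -20°, lat -54°.
Subsquare q=16, h=7: +16·0.0833333° lon, +7·0.0416667° lat → SW at lon -18.6667°, lat -53.7083°.
Extended square 4, 5: +4·0.00833333° lon, +5·0.00416667° lat → SW at lon -18.6333°, lat -53.6875°.
Cell spans 0.00833333° lon × 0.00416667° lat.
west -18.63333, east -18.62500.

-18.63333, -18.62500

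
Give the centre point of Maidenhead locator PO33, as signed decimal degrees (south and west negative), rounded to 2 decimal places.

53.50, 127.00

Field P=15, O=14: +15·20° lon, +14·10° lat → SW at lon 120°, lat 50°.
Square 3, 3: +3·2° lon, +3·1° lat → SW at lon 126°, lat 53°.
Cell spans 2° lon × 1° lat. Centre is SW corner plus half of each.
latitude 53.50, longitude 127.00.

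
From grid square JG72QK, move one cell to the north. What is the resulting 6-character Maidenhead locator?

JG72ql

Latitude subsquare k = 10; +1 → 11 = l.
The longitude characters are unchanged.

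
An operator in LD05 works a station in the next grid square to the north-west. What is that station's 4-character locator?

KD96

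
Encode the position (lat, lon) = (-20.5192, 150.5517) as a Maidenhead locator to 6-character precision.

Offset from 180°W / 90°S: lon 330.5517°, lat 69.4808°.
Field: 330.5517/20 → 16 → Q, 69.4808/10 → 6 → G; chars QG.
Square: 10.5517/2 → 5, 9.4808/1 → 9; chars 59.
Subsquare: 0.5517/0.0833333 → 6 → g, 0.4808/0.0416667 → 11 → l; chars gl.

QG59gl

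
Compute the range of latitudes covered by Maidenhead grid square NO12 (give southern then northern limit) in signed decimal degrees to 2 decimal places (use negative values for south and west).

52.00, 53.00

Field N=13, O=14: +13·20° lon, +14·10° lat → SW at lon 80°, lat 50°.
Square 1, 2: +1·2° lon, +2·1° lat → SW at lon 82°, lat 52°.
Cell spans 2° lon × 1° lat.
south 52.00, north 53.00.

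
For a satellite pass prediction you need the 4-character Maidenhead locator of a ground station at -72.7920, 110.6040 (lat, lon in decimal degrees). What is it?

Shift to the Maidenhead origin (180°W, 90°S): lon 290.60, lat 17.21.
Field: lon ⌊290.60/20⌋ = 14 → O; lat ⌊17.21/10⌋ = 1 → B.
Square: lon ⌊10.60/2⌋ = 5; lat ⌊7.21/1⌋ = 7.

OB57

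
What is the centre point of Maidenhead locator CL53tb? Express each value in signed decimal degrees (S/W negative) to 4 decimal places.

23.0625, -128.3750

Field C=2, L=11: +2·20° lon, +11·10° lat → SW at lon -140°, lat 20°.
Square 5, 3: +5·2° lon, +3·1° lat → SW at lon -130°, lat 23°.
Subsquare t=19, b=1: +19·0.0833333° lon, +1·0.0416667° lat → SW at lon -128.417°, lat 23.0417°.
Cell spans 0.0833333° lon × 0.0416667° lat. Centre is SW corner plus half of each.
latitude 23.0625, longitude -128.3750.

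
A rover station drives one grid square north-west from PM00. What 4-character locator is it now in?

OM91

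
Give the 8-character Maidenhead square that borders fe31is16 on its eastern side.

FE31is26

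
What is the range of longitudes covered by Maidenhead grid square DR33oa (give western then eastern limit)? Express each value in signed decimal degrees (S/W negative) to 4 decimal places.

-112.8333, -112.7500

Field D=3, R=17: +3·20° lon, +17·10° lat → SW at lon -120°, lat 80°.
Square 3, 3: +3·2° lon, +3·1° lat → SW at lon -114°, lat 83°.
Subsquare o=14, a=0: +14·0.0833333° lon, +0·0.0416667° lat → SW at lon -112.833°, lat 83°.
Cell spans 0.0833333° lon × 0.0416667° lat.
west -112.8333, east -112.7500.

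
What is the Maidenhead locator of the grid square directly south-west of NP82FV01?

Longitude extended square 0; −1 → -1, wraps to 9, carry into subsquare.
Longitude subsquare f = 5; −1 → 4 = e.
Latitude extended square 1; −1 → 0.

NP82ev90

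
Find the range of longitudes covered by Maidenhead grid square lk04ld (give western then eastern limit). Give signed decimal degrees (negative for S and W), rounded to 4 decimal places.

40.9167, 41.0000

Field L=11, K=10: +11·20° lon, +10·10° lat → SW at lon 40°, lat 10°.
Square 0, 4: +0·2° lon, +4·1° lat → SW at lon 40°, lat 14°.
Subsquare l=11, d=3: +11·0.0833333° lon, +3·0.0416667° lat → SW at lon 40.9167°, lat 14.125°.
Cell spans 0.0833333° lon × 0.0416667° lat.
west 40.9167, east 41.0000.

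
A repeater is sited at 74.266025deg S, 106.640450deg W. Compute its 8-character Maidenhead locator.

Add 180° to longitude and 90° to latitude: 73.35955, 15.73398.
Field (20°×10°, letters A–R): lon ⌊73.35955/20⌋ = 3 → D; lat ⌊15.73398/10⌋ = 1 → B.
Square (2°×1°, digits 0–9): lon ⌊13.35955/2⌋ = 6; lat ⌊5.73398/1⌋ = 5.
Subsquare (5′×2.5′, letters a–x): lon ⌊1.35955/0.0833333⌋ = 16 → q; lat ⌊0.73398/0.0416667⌋ = 17 → r.
Extended square (30″×15″, digits 0–9): lon ⌊0.02622/0.00833333⌋ = 3; lat ⌊0.02564/0.00416667⌋ = 6.

DB65qr36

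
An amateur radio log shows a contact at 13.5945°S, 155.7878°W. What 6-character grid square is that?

Shift to the Maidenhead origin (180°W, 90°S): lon 24.2122, lat 76.4055.
Field: 24.2122/20 → 1 → B, 76.4055/10 → 7 → H; chars BH.
Square: 4.2122/2 → 2, 6.4055/1 → 6; chars 26.
Subsquare: 0.2122/0.0833333 → 2 → c, 0.4055/0.0416667 → 9 → j; chars cj.

BH26cj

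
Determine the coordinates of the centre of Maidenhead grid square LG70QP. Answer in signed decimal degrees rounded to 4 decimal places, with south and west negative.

Field L=11, G=6: +11·20° lon, +6·10° lat → SW at lon 40°, lat -30°.
Square 7, 0: +7·2° lon, +0·1° lat → SW at lon 54°, lat -30°.
Subsquare q=16, p=15: +16·0.0833333° lon, +15·0.0416667° lat → SW at lon 55.3333°, lat -29.375°.
Cell spans 0.0833333° lon × 0.0416667° lat. Centre is SW corner plus half of each.
latitude -29.3542, longitude 55.3750.

-29.3542, 55.3750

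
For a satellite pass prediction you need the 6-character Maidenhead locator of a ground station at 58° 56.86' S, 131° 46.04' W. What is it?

CD41cb

Add 180° to longitude and 90° to latitude: 48.2327, 31.0523.
Field: lon ⌊48.2327/20⌋ = 2 → C; lat ⌊31.0523/10⌋ = 3 → D.
Square: lon ⌊8.2327/2⌋ = 4; lat ⌊1.0523/1⌋ = 1.
Subsquare: lon ⌊0.2327/0.0833333⌋ = 2 → c; lat ⌊0.0523/0.0416667⌋ = 1 → b.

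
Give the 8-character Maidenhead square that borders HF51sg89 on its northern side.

HF51sh80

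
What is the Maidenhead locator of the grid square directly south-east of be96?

Longitude square 9; +1 → 10, wraps to 0, carry into field.
Longitude field B = 1; +1 → 2 = C.
Latitude square 6; −1 → 5.

CE05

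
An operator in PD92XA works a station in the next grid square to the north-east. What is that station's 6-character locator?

QD02ab

Longitude subsquare x = 23; +1 → 24, wraps to 0 = a, carry into square.
Longitude square 9; +1 → 10, wraps to 0, carry into field.
Longitude field P = 15; +1 → 16 = Q.
Latitude subsquare a = 0; +1 → 1 = b.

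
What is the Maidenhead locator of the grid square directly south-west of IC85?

IC74

Longitude square 8; −1 → 7.
Latitude square 5; −1 → 4.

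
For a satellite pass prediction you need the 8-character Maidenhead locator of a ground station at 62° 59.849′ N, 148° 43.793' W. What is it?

Shift to the Maidenhead origin (180°W, 90°S): lon 31.27012, lat 152.99748.
Field (20°×10°, letters A–R): 31.27012/20 → 1 → B, 152.99748/10 → 15 → P; chars BP.
Square (2°×1°, digits 0–9): 11.27012/2 → 5, 2.99748/1 → 2; chars 52.
Subsquare (5′×2.5′, letters a–x): 1.27012/0.0833333 → 15 → p, 0.99748/0.0416667 → 23 → x; chars px.
Extended square (30″×15″, digits 0–9): 0.02012/0.00833333 → 2, 0.03915/0.00416667 → 9; chars 29.

BP52px29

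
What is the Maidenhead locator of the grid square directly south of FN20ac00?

Latitude extended square 0; −1 → -1, wraps to 9, carry into subsquare.
Latitude subsquare c = 2; −1 → 1 = b.
The longitude characters are unchanged.

FN20ab09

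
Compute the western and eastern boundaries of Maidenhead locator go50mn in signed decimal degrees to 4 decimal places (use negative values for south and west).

Field G=6, O=14: +6·20° lon, +14·10° lat → SW at lon -60°, lat 50°.
Square 5, 0: +5·2° lon, +0·1° lat → SW at lon -50°, lat 50°.
Subsquare m=12, n=13: +12·0.0833333° lon, +13·0.0416667° lat → SW at lon -49°, lat 50.5417°.
Cell spans 0.0833333° lon × 0.0416667° lat.
west -49.0000, east -48.9167.

-49.0000, -48.9167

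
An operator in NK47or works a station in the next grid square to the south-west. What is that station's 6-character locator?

Longitude subsquare o = 14; −1 → 13 = n.
Latitude subsquare r = 17; −1 → 16 = q.

NK47nq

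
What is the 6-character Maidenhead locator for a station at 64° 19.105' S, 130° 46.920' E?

PC55jq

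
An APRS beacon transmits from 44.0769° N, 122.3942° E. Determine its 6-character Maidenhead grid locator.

PN14eb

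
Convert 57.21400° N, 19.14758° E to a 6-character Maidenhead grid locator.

JO97nf

Add 180° to longitude and 90° to latitude: 199.1476, 147.2140.
Field: 199.1476/20 → 9 → J, 147.2140/10 → 14 → O; chars JO.
Square: 19.1476/2 → 9, 7.2140/1 → 7; chars 97.
Subsquare: 1.1476/0.0833333 → 13 → n, 0.2140/0.0416667 → 5 → f; chars nf.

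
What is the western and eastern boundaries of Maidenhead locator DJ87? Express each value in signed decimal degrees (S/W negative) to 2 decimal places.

-104.00, -102.00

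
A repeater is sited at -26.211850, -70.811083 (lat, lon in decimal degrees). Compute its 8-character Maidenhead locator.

FG43os29

Offset from 180°W / 90°S: lon 109.18892°, lat 63.78815°.
Field: 109.18892/20 → 5 → F, 63.78815/10 → 6 → G; chars FG.
Square: 9.18892/2 → 4, 3.78815/1 → 3; chars 43.
Subsquare: 1.18892/0.0833333 → 14 → o, 0.78815/0.0416667 → 18 → s; chars os.
Extended square: 0.02225/0.00833333 → 2, 0.03815/0.00416667 → 9; chars 29.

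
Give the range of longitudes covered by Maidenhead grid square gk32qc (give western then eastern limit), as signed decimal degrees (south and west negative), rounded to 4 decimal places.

-52.6667, -52.5833

Field G=6, K=10: +6·20° lon, +10·10° lat → SW at lon -60°, lat 10°.
Square 3, 2: +3·2° lon, +2·1° lat → SW at lon -54°, lat 12°.
Subsquare q=16, c=2: +16·0.0833333° lon, +2·0.0416667° lat → SW at lon -52.6667°, lat 12.0833°.
Cell spans 0.0833333° lon × 0.0416667° lat.
west -52.6667, east -52.5833.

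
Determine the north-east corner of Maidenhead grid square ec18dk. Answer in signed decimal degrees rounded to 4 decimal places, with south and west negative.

-61.5417, -97.6667

Field E=4, C=2: +4·20° lon, +2·10° lat → SW at lon -100°, lat -70°.
Square 1, 8: +1·2° lon, +8·1° lat → SW at lon -98°, lat -62°.
Subsquare d=3, k=10: +3·0.0833333° lon, +10·0.0416667° lat → SW at lon -97.75°, lat -61.5833°.
Cell spans 0.0833333° lon × 0.0416667° lat. NE corner is SW corner plus one full cell.
latitude -61.5417, longitude -97.6667.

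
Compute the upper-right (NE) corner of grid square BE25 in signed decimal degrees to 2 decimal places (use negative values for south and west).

Field B=1, E=4: +1·20° lon, +4·10° lat → SW at lon -160°, lat -50°.
Square 2, 5: +2·2° lon, +5·1° lat → SW at lon -156°, lat -45°.
Cell spans 2° lon × 1° lat. NE corner is SW corner plus one full cell.
latitude -44.00, longitude -154.00.

-44.00, -154.00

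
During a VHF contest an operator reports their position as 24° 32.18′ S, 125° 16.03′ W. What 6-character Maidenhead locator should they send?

CG75il

Offset from 180°W / 90°S: lon 54.7328°, lat 65.4637°.
Field: lon ⌊54.7328/20⌋ = 2 → C; lat ⌊65.4637/10⌋ = 6 → G.
Square: lon ⌊14.7328/2⌋ = 7; lat ⌊5.4637/1⌋ = 5.
Subsquare: lon ⌊0.7328/0.0833333⌋ = 8 → i; lat ⌊0.4637/0.0416667⌋ = 11 → l.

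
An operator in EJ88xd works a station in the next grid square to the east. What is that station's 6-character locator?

EJ98ad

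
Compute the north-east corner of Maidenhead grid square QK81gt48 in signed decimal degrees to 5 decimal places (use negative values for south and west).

11.82917, 156.54167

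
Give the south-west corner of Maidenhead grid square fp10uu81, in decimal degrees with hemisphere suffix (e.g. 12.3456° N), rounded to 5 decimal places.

60.83750° N, 76.26667° W

Field F=5, P=15: +5·20° lon, +15·10° lat → SW at lon -80°, lat 60°.
Square 1, 0: +1·2° lon, +0·1° lat → SW at lon -78°, lat 60°.
Subsquare u=20, u=20: +20·0.0833333° lon, +20·0.0416667° lat → SW at lon -76.3333°, lat 60.8333°.
Extended square 8, 1: +8·0.00833333° lon, +1·0.00416667° lat → SW at lon -76.2667°, lat 60.8375°.
latitude 60.83750° N, longitude 76.26667° W.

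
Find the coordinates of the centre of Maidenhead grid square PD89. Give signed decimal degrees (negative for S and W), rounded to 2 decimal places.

-50.50, 137.00

Field P=15, D=3: +15·20° lon, +3·10° lat → SW at lon 120°, lat -60°.
Square 8, 9: +8·2° lon, +9·1° lat → SW at lon 136°, lat -51°.
Cell spans 2° lon × 1° lat. Centre is SW corner plus half of each.
latitude -50.50, longitude 137.00.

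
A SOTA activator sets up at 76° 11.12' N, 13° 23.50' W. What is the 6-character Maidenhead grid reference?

Offset from 180°W / 90°S: lon 166.6083°, lat 166.1853°.
Field: 166.6083/20 → 8 → I, 166.1853/10 → 16 → Q; chars IQ.
Square: 6.6083/2 → 3, 6.1853/1 → 6; chars 36.
Subsquare: 0.6083/0.0833333 → 7 → h, 0.1853/0.0416667 → 4 → e; chars he.

IQ36he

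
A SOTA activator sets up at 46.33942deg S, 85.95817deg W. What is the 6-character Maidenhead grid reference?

EE73ap

Add 180° to longitude and 90° to latitude: 94.0418, 43.6606.
Field (20°×10°, letters A–R): 94.0418/20 → 4 → E, 43.6606/10 → 4 → E; chars EE.
Square (2°×1°, digits 0–9): 14.0418/2 → 7, 3.6606/1 → 3; chars 73.
Subsquare (5′×2.5′, letters a–x): 0.0418/0.0833333 → 0 → a, 0.6606/0.0416667 → 15 → p; chars ap.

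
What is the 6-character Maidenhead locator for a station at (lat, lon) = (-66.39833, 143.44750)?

QC13ro

Offset from 180°W / 90°S: lon 323.4475°, lat 23.6017°.
Field: 323.4475/20 → 16 → Q, 23.6017/10 → 2 → C; chars QC.
Square: 3.4475/2 → 1, 3.6017/1 → 3; chars 13.
Subsquare: 1.4475/0.0833333 → 17 → r, 0.6017/0.0416667 → 14 → o; chars ro.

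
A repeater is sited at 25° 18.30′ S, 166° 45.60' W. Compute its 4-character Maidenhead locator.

Offset from 180°W / 90°S: lon 13.24°, lat 64.69°.
Field: lon ⌊13.24/20⌋ = 0 → A; lat ⌊64.69/10⌋ = 6 → G.
Square: lon ⌊13.24/2⌋ = 6; lat ⌊4.69/1⌋ = 4.

AG64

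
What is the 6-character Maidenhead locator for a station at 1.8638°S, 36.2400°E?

KI88cd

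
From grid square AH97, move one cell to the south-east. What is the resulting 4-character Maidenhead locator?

BH06

Longitude square 9; +1 → 10, wraps to 0, carry into field.
Longitude field A = 0; +1 → 1 = B.
Latitude square 7; −1 → 6.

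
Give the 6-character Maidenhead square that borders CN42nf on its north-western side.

Longitude subsquare n = 13; −1 → 12 = m.
Latitude subsquare f = 5; +1 → 6 = g.

CN42mg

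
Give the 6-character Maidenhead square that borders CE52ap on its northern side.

CE52aq

Latitude subsquare p = 15; +1 → 16 = q.
The longitude characters are unchanged.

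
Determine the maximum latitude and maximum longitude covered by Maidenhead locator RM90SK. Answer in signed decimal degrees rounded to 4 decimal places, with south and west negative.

Field R=17, M=12: +17·20° lon, +12·10° lat → SW at lon 160°, lat 30°.
Square 9, 0: +9·2° lon, +0·1° lat → SW at lon 178°, lat 30°.
Subsquare s=18, k=10: +18·0.0833333° lon, +10·0.0416667° lat → SW at lon 179.5°, lat 30.4167°.
Cell spans 0.0833333° lon × 0.0416667° lat. NE corner is SW corner plus one full cell.
latitude 30.4583, longitude 179.5833.

30.4583, 179.5833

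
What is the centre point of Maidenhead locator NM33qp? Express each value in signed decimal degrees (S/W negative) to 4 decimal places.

Field N=13, M=12: +13·20° lon, +12·10° lat → SW at lon 80°, lat 30°.
Square 3, 3: +3·2° lon, +3·1° lat → SW at lon 86°, lat 33°.
Subsquare q=16, p=15: +16·0.0833333° lon, +15·0.0416667° lat → SW at lon 87.3333°, lat 33.625°.
Cell spans 0.0833333° lon × 0.0416667° lat. Centre is SW corner plus half of each.
latitude 33.6458, longitude 87.3750.

33.6458, 87.3750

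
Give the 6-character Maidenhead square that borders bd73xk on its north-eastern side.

Longitude subsquare x = 23; +1 → 24, wraps to 0 = a, carry into square.
Longitude square 7; +1 → 8.
Latitude subsquare k = 10; +1 → 11 = l.

BD83al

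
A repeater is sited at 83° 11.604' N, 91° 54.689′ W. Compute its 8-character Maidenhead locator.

ER43be06

Shift to the Maidenhead origin (180°W, 90°S): lon 88.08852, lat 173.19340.
Field (20°×10°, letters A–R): lon ⌊88.08852/20⌋ = 4 → E; lat ⌊173.19340/10⌋ = 17 → R.
Square (2°×1°, digits 0–9): lon ⌊8.08852/2⌋ = 4; lat ⌊3.19340/1⌋ = 3.
Subsquare (5′×2.5′, letters a–x): lon ⌊0.08852/0.0833333⌋ = 1 → b; lat ⌊0.19340/0.0416667⌋ = 4 → e.
Extended square (30″×15″, digits 0–9): lon ⌊0.00518/0.00833333⌋ = 0; lat ⌊0.02673/0.00416667⌋ = 6.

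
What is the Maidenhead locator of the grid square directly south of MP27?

Latitude square 7; −1 → 6.
The longitude characters are unchanged.

MP26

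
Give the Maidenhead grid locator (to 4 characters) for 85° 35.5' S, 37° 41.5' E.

Shift to the Maidenhead origin (180°W, 90°S): lon 217.69, lat 4.41.
Field: lon ⌊217.69/20⌋ = 10 → K; lat ⌊4.41/10⌋ = 0 → A.
Square: lon ⌊17.69/2⌋ = 8; lat ⌊4.41/1⌋ = 4.

KA84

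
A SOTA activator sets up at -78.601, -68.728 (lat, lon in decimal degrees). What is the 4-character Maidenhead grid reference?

Offset from 180°W / 90°S: lon 111.27°, lat 11.40°.
Field: lon ⌊111.27/20⌋ = 5 → F; lat ⌊11.40/10⌋ = 1 → B.
Square: lon ⌊11.27/2⌋ = 5; lat ⌊1.40/1⌋ = 1.

FB51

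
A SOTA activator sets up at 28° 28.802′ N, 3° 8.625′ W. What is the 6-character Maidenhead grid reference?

IL88kl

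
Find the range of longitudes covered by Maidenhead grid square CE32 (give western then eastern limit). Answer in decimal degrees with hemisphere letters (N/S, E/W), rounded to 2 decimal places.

Field C=2, E=4: +2·20° lon, +4·10° lat → SW at lon -140°, lat -50°.
Square 3, 2: +3·2° lon, +2·1° lat → SW at lon -134°, lat -48°.
Cell spans 2° lon × 1° lat.
west 134.00° W, east 132.00° W.

134.00° W, 132.00° W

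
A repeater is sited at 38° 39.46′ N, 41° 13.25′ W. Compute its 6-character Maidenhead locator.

Offset from 180°W / 90°S: lon 138.7792°, lat 128.6577°.
Field (20°×10°, letters A–R): 138.7792/20 → 6 → G, 128.6577/10 → 12 → M; chars GM.
Square (2°×1°, digits 0–9): 18.7792/2 → 9, 8.6577/1 → 8; chars 98.
Subsquare (5′×2.5′, letters a–x): 0.7792/0.0833333 → 9 → j, 0.6577/0.0416667 → 15 → p; chars jp.

GM98jp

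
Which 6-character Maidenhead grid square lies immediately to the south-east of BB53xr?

Longitude subsquare x = 23; +1 → 24, wraps to 0 = a, carry into square.
Longitude square 5; +1 → 6.
Latitude subsquare r = 17; −1 → 16 = q.

BB63aq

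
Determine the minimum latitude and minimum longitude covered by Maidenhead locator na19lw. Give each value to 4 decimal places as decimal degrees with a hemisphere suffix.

80.0833° S, 82.9167° E

Field N=13, A=0: +13·20° lon, +0·10° lat → SW at lon 80°, lat -90°.
Square 1, 9: +1·2° lon, +9·1° lat → SW at lon 82°, lat -81°.
Subsquare l=11, w=22: +11·0.0833333° lon, +22·0.0416667° lat → SW at lon 82.9167°, lat -80.0833°.
latitude 80.0833° S, longitude 82.9167° E.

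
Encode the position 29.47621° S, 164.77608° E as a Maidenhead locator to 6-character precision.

RG20jm

Add 180° to longitude and 90° to latitude: 344.7761, 60.5238.
Field: lon ⌊344.7761/20⌋ = 17 → R; lat ⌊60.5238/10⌋ = 6 → G.
Square: lon ⌊4.7761/2⌋ = 2; lat ⌊0.5238/1⌋ = 0.
Subsquare: lon ⌊0.7761/0.0833333⌋ = 9 → j; lat ⌊0.5238/0.0416667⌋ = 12 → m.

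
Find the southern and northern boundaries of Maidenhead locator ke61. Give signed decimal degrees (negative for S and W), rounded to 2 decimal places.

Field K=10, E=4: +10·20° lon, +4·10° lat → SW at lon 20°, lat -50°.
Square 6, 1: +6·2° lon, +1·1° lat → SW at lon 32°, lat -49°.
Cell spans 2° lon × 1° lat.
south -49.00, north -48.00.

-49.00, -48.00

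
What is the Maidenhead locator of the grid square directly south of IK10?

Latitude square 0; −1 → -1, wraps to 9, carry into field.
Latitude field K = 10; −1 → 9 = J.
The longitude characters are unchanged.

IJ19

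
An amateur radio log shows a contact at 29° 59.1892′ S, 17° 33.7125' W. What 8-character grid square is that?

IG10fa23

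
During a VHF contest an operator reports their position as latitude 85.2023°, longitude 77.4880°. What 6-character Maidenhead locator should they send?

Offset from 180°W / 90°S: lon 257.4880°, lat 175.2023°.
Field: 257.4880/20 → 12 → M, 175.2023/10 → 17 → R; chars MR.
Square: 17.4880/2 → 8, 5.2023/1 → 5; chars 85.
Subsquare: 1.4880/0.0833333 → 17 → r, 0.2023/0.0416667 → 4 → e; chars re.

MR85re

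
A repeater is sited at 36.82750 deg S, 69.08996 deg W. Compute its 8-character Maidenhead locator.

Shift to the Maidenhead origin (180°W, 90°S): lon 110.91004, lat 53.17250.
Field (20°×10°, letters A–R): 110.91004/20 → 5 → F, 53.17250/10 → 5 → F; chars FF.
Square (2°×1°, digits 0–9): 10.91004/2 → 5, 3.17250/1 → 3; chars 53.
Subsquare (5′×2.5′, letters a–x): 0.91004/0.0833333 → 10 → k, 0.17250/0.0416667 → 4 → e; chars ke.
Extended square (30″×15″, digits 0–9): 0.07671/0.00833333 → 9, 0.00583/0.00416667 → 1; chars 91.

FF53ke91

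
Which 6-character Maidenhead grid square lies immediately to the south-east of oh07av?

OH07bu

Longitude subsquare a = 0; +1 → 1 = b.
Latitude subsquare v = 21; −1 → 20 = u.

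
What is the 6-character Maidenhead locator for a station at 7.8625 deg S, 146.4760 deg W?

Shift to the Maidenhead origin (180°W, 90°S): lon 33.5240, lat 82.1375.
Field: lon ⌊33.5240/20⌋ = 1 → B; lat ⌊82.1375/10⌋ = 8 → I.
Square: lon ⌊13.5240/2⌋ = 6; lat ⌊2.1375/1⌋ = 2.
Subsquare: lon ⌊1.5240/0.0833333⌋ = 18 → s; lat ⌊0.1375/0.0416667⌋ = 3 → d.

BI62sd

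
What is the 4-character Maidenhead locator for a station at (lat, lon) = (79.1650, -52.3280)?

GQ39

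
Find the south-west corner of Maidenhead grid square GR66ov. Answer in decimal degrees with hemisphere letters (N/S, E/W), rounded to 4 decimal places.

86.8750° N, 46.8333° W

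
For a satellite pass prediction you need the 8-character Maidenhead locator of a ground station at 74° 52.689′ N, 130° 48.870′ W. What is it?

Offset from 180°W / 90°S: lon 49.18550°, lat 164.87815°.
Field: lon ⌊49.18550/20⌋ = 2 → C; lat ⌊164.87815/10⌋ = 16 → Q.
Square: lon ⌊9.18550/2⌋ = 4; lat ⌊4.87815/1⌋ = 4.
Subsquare: lon ⌊1.18550/0.0833333⌋ = 14 → o; lat ⌊0.87815/0.0416667⌋ = 21 → v.
Extended square: lon ⌊0.01883/0.00833333⌋ = 2; lat ⌊0.00315/0.00416667⌋ = 0.

CQ44ov20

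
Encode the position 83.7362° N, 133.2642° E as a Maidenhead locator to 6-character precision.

Offset from 180°W / 90°S: lon 313.2642°, lat 173.7362°.
Field (20°×10°, letters A–R): lon ⌊313.2642/20⌋ = 15 → P; lat ⌊173.7362/10⌋ = 17 → R.
Square (2°×1°, digits 0–9): lon ⌊13.2642/2⌋ = 6; lat ⌊3.7362/1⌋ = 3.
Subsquare (5′×2.5′, letters a–x): lon ⌊1.2642/0.0833333⌋ = 15 → p; lat ⌊0.7362/0.0416667⌋ = 17 → r.

PR63pr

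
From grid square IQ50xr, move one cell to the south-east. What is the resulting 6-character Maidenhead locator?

Longitude subsquare x = 23; +1 → 24, wraps to 0 = a, carry into square.
Longitude square 5; +1 → 6.
Latitude subsquare r = 17; −1 → 16 = q.

IQ60aq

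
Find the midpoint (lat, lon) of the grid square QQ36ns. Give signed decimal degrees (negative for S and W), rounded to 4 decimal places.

76.7708, 147.1250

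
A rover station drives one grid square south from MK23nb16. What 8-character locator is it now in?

Latitude extended square 6; −1 → 5.
The longitude characters are unchanged.

MK23nb15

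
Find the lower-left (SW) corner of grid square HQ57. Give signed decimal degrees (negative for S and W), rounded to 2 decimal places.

77.00, -30.00

Field H=7, Q=16: +7·20° lon, +16·10° lat → SW at lon -40°, lat 70°.
Square 5, 7: +5·2° lon, +7·1° lat → SW at lon -30°, lat 77°.
latitude 77.00, longitude -30.00.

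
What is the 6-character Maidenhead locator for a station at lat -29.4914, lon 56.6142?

Offset from 180°W / 90°S: lon 236.6142°, lat 60.5086°.
Field: lon ⌊236.6142/20⌋ = 11 → L; lat ⌊60.5086/10⌋ = 6 → G.
Square: lon ⌊16.6142/2⌋ = 8; lat ⌊0.5086/1⌋ = 0.
Subsquare: lon ⌊0.6142/0.0833333⌋ = 7 → h; lat ⌊0.5086/0.0416667⌋ = 12 → m.

LG80hm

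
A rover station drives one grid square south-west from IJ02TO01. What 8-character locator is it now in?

IJ02so90

Longitude extended square 0; −1 → -1, wraps to 9, carry into subsquare.
Longitude subsquare t = 19; −1 → 18 = s.
Latitude extended square 1; −1 → 0.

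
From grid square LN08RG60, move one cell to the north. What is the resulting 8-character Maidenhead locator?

Latitude extended square 0; +1 → 1.
The longitude characters are unchanged.

LN08rg61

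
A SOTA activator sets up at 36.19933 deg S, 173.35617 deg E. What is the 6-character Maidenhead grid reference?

RF63qt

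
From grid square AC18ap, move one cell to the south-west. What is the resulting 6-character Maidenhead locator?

AC08xo

Longitude subsquare a = 0; −1 → -1, wraps to 23 = x, carry into square.
Longitude square 1; −1 → 0.
Latitude subsquare p = 15; −1 → 14 = o.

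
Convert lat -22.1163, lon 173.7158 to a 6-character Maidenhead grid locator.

Shift to the Maidenhead origin (180°W, 90°S): lon 353.7158, lat 67.8837.
Field (20°×10°, letters A–R): lon ⌊353.7158/20⌋ = 17 → R; lat ⌊67.8837/10⌋ = 6 → G.
Square (2°×1°, digits 0–9): lon ⌊13.7158/2⌋ = 6; lat ⌊7.8837/1⌋ = 7.
Subsquare (5′×2.5′, letters a–x): lon ⌊1.7158/0.0833333⌋ = 20 → u; lat ⌊0.8837/0.0416667⌋ = 21 → v.

RG67uv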